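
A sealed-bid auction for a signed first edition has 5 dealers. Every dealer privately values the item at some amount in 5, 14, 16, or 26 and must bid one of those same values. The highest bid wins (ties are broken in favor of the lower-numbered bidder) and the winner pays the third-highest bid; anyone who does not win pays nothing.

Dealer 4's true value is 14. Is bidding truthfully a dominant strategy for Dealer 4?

No

Consider the case where Dealer 1 bids 5, Dealer 2 bids 5, Dealer 3 bids 5 and Dealer 5 bids 16.
Truthful bid 14: loses, pays 0, utility 0.
Bid 16 instead: wins, pays 5, utility 14 - 5 = 9.
Since 9 > 0, bidding 16 is strictly better here, so truthful bidding is not dominant.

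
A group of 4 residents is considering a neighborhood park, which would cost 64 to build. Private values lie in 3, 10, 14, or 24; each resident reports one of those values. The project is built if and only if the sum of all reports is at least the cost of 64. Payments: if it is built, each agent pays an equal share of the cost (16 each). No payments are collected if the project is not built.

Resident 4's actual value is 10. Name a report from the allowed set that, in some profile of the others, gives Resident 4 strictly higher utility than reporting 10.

Suppose Resident 1 reports 10, Resident 2 reports 24 and Resident 3 reports 24.
Report 10: project built, pays 16, utility 10 - 16 = -6.
Report 3: project not built, utility 0.
So reporting 3 beats truth here (0 > -6).

3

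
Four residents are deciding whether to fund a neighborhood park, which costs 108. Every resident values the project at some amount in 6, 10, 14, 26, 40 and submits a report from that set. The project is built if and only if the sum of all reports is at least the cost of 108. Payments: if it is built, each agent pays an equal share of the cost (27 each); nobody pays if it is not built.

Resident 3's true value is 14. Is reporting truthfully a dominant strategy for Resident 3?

Consider the case where Resident 1 reports 14, Resident 2 reports 40 and Resident 4 reports 40.
Truthful report 14: project built, pays 27, utility 14 - 27 = -13.
Report 6 instead: project not built, utility 0.
Since 0 > -13, reporting 6 is strictly better here, so truthful reporting is not dominant.

No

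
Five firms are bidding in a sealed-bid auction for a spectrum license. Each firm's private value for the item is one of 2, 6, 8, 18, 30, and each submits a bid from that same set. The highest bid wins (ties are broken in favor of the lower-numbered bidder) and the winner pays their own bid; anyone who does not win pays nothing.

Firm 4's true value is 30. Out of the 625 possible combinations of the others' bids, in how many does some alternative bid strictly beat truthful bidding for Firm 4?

108

Others bid (2, 2, 2, 2): truth gives 0; bid 6 gives 24 > 0. Violating.
Others bid (2, 2, 2, 6): truth gives 0; bid 6 gives 24 > 0. Violating.
Others bid (2, 2, 2, 8): truth gives 0; bid 8 gives 22 > 0. Violating.
Others bid (2, 2, 2, 18): truth gives 0; bid 18 gives 12 > 0. Violating.
Others bid (2, 2, 2, 30): truth gives 0; no alternative beats it.
Others bid (2, 2, 6, 30): truth gives 0; no alternative beats it.
(Checking all 625 profiles: 108 have a profitable deviation, 517 do not.)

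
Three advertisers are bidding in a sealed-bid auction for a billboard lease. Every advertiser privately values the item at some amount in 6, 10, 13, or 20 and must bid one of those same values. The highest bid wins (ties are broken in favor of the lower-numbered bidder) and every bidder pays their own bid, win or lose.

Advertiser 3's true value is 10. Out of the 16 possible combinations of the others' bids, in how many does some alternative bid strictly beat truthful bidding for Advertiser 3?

Others bid (6, 10): truth gives -10; bid 13 gives -3 > -10. Violating.
Others bid (6, 13): truth gives -10; bid 6 gives -6 > -10. Violating.
Others bid (6, 20): truth gives -10; bid 6 gives -6 > -10. Violating.
Others bid (10, 6): truth gives -10; bid 13 gives -3 > -10. Violating.
Others bid (6, 6): truth gives 0; no alternative beats it.
(Checking all 16 profiles: 15 have a profitable deviation, 1 does not.)

15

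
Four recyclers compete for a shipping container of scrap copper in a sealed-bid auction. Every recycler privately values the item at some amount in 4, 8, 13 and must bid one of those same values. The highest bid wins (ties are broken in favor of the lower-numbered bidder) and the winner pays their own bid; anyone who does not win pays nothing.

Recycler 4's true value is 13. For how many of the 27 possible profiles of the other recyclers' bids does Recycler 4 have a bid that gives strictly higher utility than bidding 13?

Others bid (4, 4, 4): truth gives 0; bid 8 gives 5 > 0. Violating.
Others bid (4, 4, 8): truth gives 0; no alternative beats it.
Others bid (4, 4, 13): truth gives 0; no alternative beats it.
(Checking all 27 profiles: 1 has a profitable deviation, 26 do not.)

1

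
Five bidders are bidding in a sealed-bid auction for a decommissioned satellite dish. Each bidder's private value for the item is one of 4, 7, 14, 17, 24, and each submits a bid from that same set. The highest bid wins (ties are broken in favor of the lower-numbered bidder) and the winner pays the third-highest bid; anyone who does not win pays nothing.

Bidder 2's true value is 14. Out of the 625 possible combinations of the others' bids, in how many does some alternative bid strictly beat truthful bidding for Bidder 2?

Others bid (4, 4, 4, 17): truth gives 0; bid 17 gives 10 > 0. Violating.
Others bid (4, 4, 4, 24): truth gives 0; bid 24 gives 10 > 0. Violating.
Others bid (4, 4, 7, 17): truth gives 0; bid 17 gives 7 > 0. Violating.
Others bid (4, 4, 7, 24): truth gives 0; bid 24 gives 7 > 0. Violating.
Others bid (4, 4, 4, 4): truth gives 10; no alternative beats it.
Others bid (4, 4, 4, 7): truth gives 10; no alternative beats it.
(Checking all 625 profiles: 64 have a profitable deviation, 561 do not.)

64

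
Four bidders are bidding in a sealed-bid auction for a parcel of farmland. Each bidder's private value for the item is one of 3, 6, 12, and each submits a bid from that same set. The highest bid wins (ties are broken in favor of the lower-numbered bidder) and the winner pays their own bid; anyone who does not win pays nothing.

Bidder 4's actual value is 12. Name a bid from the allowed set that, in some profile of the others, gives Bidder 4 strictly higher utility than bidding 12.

6

Suppose Bidder 1 bids 3, Bidder 2 bids 3 and Bidder 3 bids 3.
Bid 12: wins, pays 12, utility 12 - 12 = 0.
Bid 6: wins, pays 6, utility 12 - 6 = 6.
So bidding 6 beats truth here (6 > 0).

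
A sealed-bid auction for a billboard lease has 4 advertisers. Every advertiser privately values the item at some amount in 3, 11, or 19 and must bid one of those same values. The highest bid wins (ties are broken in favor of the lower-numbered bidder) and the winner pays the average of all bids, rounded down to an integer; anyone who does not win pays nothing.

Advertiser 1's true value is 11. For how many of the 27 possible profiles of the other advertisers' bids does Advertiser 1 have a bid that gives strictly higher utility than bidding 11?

1

Others bid (3, 3, 3): truth gives 6; bid 3 gives 8 > 6. Violating.
Others bid (3, 3, 11): truth gives 4; no alternative beats it.
Others bid (3, 3, 19): truth gives 0; no alternative beats it.
(Checking all 27 profiles: 1 has a profitable deviation, 26 do not.)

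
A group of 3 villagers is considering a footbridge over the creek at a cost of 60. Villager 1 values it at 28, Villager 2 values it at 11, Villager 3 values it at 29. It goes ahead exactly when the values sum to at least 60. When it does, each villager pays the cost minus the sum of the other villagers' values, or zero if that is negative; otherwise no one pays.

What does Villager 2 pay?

Total value 68 ≥ cost 60, so the project is built.
The other villagers' values sum to 57.
Cost minus that sum is 60 - 57 = 3.

3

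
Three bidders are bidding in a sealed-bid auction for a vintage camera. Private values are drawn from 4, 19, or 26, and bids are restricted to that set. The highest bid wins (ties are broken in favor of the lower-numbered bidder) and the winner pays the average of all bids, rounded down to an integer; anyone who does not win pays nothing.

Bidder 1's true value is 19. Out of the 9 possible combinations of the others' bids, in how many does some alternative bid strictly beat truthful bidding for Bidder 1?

3

Others bid (4, 4): truth gives 10; bid 4 gives 15 > 10. Violating.
Others bid (4, 26): truth gives 0; bid 26 gives 1 > 0. Violating.
Others bid (26, 4): truth gives 0; bid 26 gives 1 > 0. Violating.
Others bid (4, 19): truth gives 5; no alternative beats it.
Others bid (19, 4): truth gives 5; no alternative beats it.
(Checking all 9 profiles: 3 have a profitable deviation, 6 do not.)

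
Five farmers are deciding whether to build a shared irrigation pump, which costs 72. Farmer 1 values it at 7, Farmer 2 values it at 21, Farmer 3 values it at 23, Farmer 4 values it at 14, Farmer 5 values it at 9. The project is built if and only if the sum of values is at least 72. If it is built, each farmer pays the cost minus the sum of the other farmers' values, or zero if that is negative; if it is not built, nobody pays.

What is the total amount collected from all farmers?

Total value 74 ≥ cost 72, so it is built.
Farmer 1: others sum to 67; max(0, 72 - 67) = 5.
Farmer 2: others sum to 53; max(0, 72 - 53) = 19.
Farmer 3: others sum to 51; max(0, 72 - 51) = 21.
Farmer 4: others sum to 60; max(0, 72 - 60) = 12.
Farmer 5: others sum to 65; max(0, 72 - 65) = 7.
Total collected = 5 + 19 + 21 + 12 + 7 = 64.

64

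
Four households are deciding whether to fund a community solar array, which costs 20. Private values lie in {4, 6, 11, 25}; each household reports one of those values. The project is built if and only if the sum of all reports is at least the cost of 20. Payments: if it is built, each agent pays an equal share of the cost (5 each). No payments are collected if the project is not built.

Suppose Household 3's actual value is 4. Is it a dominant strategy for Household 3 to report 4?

Yes

Check each profile of the others' reports and compare truth against every alternative report.
Others report (4, 4, 6): truth gives 0, best alternative gives -1.
Others report (4, 6, 4): truth gives 0, best alternative gives -1.
Others report (6, 4, 4): truth gives 0, best alternative gives -1.
Others report (4, 4, 11): truth gives -1, best alternative gives -1.
Others report (4, 4, 25): truth gives -1, best alternative gives -1.
Others report (4, 6, 6): truth gives -1, best alternative gives -1.
(Remaining 58 profiles checked similarly; truth is weakly best in each.)
In every case the truthful report is at least as good as any alternative, so it is a dominant strategy.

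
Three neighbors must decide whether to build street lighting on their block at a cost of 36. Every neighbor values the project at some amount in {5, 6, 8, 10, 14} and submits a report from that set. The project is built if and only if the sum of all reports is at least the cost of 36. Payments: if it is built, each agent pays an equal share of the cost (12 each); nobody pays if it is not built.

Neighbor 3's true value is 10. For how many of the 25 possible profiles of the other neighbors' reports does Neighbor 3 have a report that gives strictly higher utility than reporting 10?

Others report (14, 14): truth gives -2; report 5 gives 0 > -2. Violating.
Others report (5, 5): truth gives 0; no alternative beats it.
Others report (5, 6): truth gives 0; no alternative beats it.
(Checking all 25 profiles: 1 has a profitable deviation, 24 do not.)

1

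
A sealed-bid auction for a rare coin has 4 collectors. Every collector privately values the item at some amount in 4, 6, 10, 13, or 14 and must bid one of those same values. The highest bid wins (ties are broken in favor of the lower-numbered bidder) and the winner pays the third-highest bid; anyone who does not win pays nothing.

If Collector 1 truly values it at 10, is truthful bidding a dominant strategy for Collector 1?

Consider the case where Collector 2 bids 4, Collector 3 bids 4 and Collector 4 bids 13.
Truthful bid 10: loses, pays 0, utility 0.
Bid 13 instead: wins, pays 4, utility 10 - 4 = 6.
Since 6 > 0, bidding 13 is strictly better here, so truthful bidding is not dominant.

No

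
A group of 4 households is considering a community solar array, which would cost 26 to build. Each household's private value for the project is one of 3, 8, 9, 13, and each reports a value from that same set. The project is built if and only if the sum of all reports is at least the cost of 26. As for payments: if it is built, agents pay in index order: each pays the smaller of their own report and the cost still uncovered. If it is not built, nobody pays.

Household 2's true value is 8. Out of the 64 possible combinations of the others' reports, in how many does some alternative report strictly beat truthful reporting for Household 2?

42

Others report (3, 8, 13): truth gives 0; report 3 gives 5 > 0. Violating.
Others report (3, 9, 13): truth gives 0; report 3 gives 5 > 0. Violating.
Others report (3, 13, 8): truth gives 0; report 3 gives 5 > 0. Violating.
Others report (3, 13, 9): truth gives 0; report 3 gives 5 > 0. Violating.
Others report (3, 3, 3): truth gives 0; no alternative beats it.
Others report (3, 3, 8): truth gives 0; no alternative beats it.
(Checking all 64 profiles: 42 have a profitable deviation, 22 do not.)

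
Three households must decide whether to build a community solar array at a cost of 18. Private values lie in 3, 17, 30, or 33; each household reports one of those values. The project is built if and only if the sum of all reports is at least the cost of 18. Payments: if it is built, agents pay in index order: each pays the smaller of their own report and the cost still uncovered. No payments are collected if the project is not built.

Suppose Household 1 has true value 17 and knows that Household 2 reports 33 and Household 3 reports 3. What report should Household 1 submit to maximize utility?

Report 3: project built, pays 3, utility 17 - 3 = 14.
Report 17: project built, pays 17, utility 17 - 17 = 0.
Report 30: project built, pays 18, utility 17 - 18 = -1.
Report 33: project built, pays 18, utility 17 - 18 = -1.
The best choice is 3 with utility 14.

3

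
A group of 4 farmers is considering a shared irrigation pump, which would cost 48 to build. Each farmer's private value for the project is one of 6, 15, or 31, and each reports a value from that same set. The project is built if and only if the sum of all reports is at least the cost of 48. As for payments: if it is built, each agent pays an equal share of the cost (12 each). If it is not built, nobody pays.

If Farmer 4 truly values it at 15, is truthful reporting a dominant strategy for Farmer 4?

No

Consider the case where Farmer 1 reports 6, Farmer 2 reports 6 and Farmer 3 reports 6.
Truthful report 15: project not built, utility 0.
Report 31 instead: project built, pays 12, utility 15 - 12 = 3.
Since 3 > 0, reporting 31 is strictly better here, so truthful reporting is not dominant.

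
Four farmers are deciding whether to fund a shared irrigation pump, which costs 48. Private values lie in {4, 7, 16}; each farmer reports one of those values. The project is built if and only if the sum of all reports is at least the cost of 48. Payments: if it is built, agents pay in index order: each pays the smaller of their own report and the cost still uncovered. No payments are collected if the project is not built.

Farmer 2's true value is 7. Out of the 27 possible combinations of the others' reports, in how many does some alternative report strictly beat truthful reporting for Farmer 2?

Others report (16, 16, 16): truth gives 0; report 4 gives 3 > 0. Violating.
Others report (4, 4, 4): truth gives 0; no alternative beats it.
Others report (4, 4, 7): truth gives 0; no alternative beats it.
(Checking all 27 profiles: 1 has a profitable deviation, 26 do not.)

1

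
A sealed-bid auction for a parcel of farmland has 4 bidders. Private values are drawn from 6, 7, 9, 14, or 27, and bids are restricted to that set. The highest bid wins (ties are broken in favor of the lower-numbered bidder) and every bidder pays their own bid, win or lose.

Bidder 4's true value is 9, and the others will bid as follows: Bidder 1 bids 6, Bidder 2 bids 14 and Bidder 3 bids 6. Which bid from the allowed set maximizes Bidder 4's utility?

6

Bid 6: loses but pays 6, utility -6.
Bid 7: loses but pays 7, utility -7.
Bid 9: loses but pays 9, utility -9.
Bid 14: loses but pays 14, utility -14.
Bid 27: wins, pays 27, utility 9 - 27 = -18.
The best choice is 6 with utility -6.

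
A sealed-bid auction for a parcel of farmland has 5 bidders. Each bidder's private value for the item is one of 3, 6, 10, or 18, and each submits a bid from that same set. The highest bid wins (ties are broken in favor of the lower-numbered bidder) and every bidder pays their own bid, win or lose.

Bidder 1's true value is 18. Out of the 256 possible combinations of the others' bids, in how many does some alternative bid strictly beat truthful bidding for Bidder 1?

Others bid (3, 3, 3, 3): truth gives 0; bid 3 gives 15 > 0. Violating.
Others bid (3, 3, 3, 6): truth gives 0; bid 6 gives 12 > 0. Violating.
Others bid (3, 3, 3, 10): truth gives 0; bid 10 gives 8 > 0. Violating.
Others bid (3, 3, 6, 3): truth gives 0; bid 6 gives 12 > 0. Violating.
Others bid (3, 3, 3, 18): truth gives 0; no alternative beats it.
Others bid (3, 3, 6, 18): truth gives 0; no alternative beats it.
(Checking all 256 profiles: 81 have a profitable deviation, 175 do not.)

81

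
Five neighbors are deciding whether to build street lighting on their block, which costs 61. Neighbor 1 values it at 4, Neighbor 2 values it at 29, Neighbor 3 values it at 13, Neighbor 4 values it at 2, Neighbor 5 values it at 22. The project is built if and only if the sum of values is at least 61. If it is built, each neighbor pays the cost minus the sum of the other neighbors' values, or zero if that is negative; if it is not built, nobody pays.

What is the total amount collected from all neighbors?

37

Total value 70 ≥ cost 61, so it is built.
Neighbor 1: others sum to 66; max(0, 61 - 66) = 0.
Neighbor 2: others sum to 41; max(0, 61 - 41) = 20.
Neighbor 3: others sum to 57; max(0, 61 - 57) = 4.
Neighbor 4: others sum to 68; max(0, 61 - 68) = 0.
Neighbor 5: others sum to 48; max(0, 61 - 48) = 13.
Total collected = 0 + 20 + 4 + 0 + 13 = 37.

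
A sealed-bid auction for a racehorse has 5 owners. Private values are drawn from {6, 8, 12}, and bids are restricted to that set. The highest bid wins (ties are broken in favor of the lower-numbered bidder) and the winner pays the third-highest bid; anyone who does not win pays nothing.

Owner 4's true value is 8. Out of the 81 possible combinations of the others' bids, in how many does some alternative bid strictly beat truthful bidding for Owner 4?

4

Others bid (6, 6, 6, 12): truth gives 0; bid 12 gives 2 > 0. Violating.
Others bid (6, 6, 8, 6): truth gives 0; bid 12 gives 2 > 0. Violating.
Others bid (6, 8, 6, 6): truth gives 0; bid 12 gives 2 > 0. Violating.
Others bid (8, 6, 6, 6): truth gives 0; bid 12 gives 2 > 0. Violating.
Others bid (6, 6, 6, 6): truth gives 2; no alternative beats it.
Others bid (6, 6, 6, 8): truth gives 2; no alternative beats it.
(Checking all 81 profiles: 4 have a profitable deviation, 77 do not.)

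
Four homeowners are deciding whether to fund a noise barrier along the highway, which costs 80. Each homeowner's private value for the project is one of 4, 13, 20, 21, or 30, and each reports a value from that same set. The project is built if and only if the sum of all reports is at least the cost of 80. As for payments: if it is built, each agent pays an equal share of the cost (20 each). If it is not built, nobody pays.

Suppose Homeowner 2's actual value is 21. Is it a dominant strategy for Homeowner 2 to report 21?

Consider the case where Homeowner 1 reports 4, Homeowner 3 reports 20 and Homeowner 4 reports 30.
Truthful report 21: project not built, utility 0.
Report 30 instead: project built, pays 20, utility 21 - 20 = 1.
Since 1 > 0, reporting 30 is strictly better here, so truthful reporting is not dominant.

No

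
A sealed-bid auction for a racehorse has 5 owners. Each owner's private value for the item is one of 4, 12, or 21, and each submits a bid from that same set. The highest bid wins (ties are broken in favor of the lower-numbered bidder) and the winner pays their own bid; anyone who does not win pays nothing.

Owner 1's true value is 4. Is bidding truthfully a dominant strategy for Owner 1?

Check each profile of the others' bids and compare truth against every alternative bid.
Others bid (4, 4, 4, 4): truth gives 0, best alternative gives -8.
Others bid (4, 4, 4, 12): truth gives 0, best alternative gives -8.
Others bid (4, 4, 12, 4): truth gives 0, best alternative gives -8.
Others bid (4, 4, 12, 12): truth gives 0, best alternative gives -8.
Others bid (4, 12, 4, 4): truth gives 0, best alternative gives -8.
Others bid (4, 12, 4, 12): truth gives 0, best alternative gives -8.
(Remaining 75 profiles checked similarly; truth is weakly best in each.)
In every case the truthful bid is at least as good as any alternative, so it is a dominant strategy.

Yes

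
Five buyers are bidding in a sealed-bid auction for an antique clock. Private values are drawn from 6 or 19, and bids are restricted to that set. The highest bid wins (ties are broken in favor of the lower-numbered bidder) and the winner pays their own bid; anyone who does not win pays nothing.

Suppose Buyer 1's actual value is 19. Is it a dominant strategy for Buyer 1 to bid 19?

Consider the case where Buyer 2 bids 6, Buyer 3 bids 6, Buyer 4 bids 6 and Buyer 5 bids 6.
Truthful bid 19: wins, pays 19, utility 19 - 19 = 0.
Bid 6 instead: wins, pays 6, utility 19 - 6 = 13.
Since 13 > 0, bidding 6 is strictly better here, so truthful bidding is not dominant.

No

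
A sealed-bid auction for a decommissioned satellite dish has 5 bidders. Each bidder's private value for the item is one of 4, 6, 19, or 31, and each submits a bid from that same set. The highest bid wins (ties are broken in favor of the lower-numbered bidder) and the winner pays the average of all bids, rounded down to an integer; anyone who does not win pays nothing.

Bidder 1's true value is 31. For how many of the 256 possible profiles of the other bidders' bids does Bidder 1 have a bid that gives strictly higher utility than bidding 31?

81

Others bid (4, 4, 4, 4): truth gives 22; bid 4 gives 27 > 22. Violating.
Others bid (4, 4, 4, 6): truth gives 22; bid 6 gives 27 > 22. Violating.
Others bid (4, 4, 4, 19): truth gives 19; bid 19 gives 21 > 19. Violating.
Others bid (4, 4, 6, 4): truth gives 22; bid 6 gives 27 > 22. Violating.
Others bid (4, 4, 4, 31): truth gives 17; no alternative beats it.
Others bid (4, 4, 6, 31): truth gives 16; no alternative beats it.
(Checking all 256 profiles: 81 have a profitable deviation, 175 do not.)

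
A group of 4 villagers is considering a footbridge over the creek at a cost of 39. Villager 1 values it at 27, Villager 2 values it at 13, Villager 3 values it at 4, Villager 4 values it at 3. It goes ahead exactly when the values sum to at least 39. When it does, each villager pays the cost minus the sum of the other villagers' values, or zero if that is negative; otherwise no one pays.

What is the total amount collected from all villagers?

24

Total value 47 ≥ cost 39, so it is built.
Villager 1: others sum to 20; max(0, 39 - 20) = 19.
Villager 2: others sum to 34; max(0, 39 - 34) = 5.
Villager 3: others sum to 43; max(0, 39 - 43) = 0.
Villager 4: others sum to 44; max(0, 39 - 44) = 0.
Total collected = 19 + 5 + 0 + 0 = 24.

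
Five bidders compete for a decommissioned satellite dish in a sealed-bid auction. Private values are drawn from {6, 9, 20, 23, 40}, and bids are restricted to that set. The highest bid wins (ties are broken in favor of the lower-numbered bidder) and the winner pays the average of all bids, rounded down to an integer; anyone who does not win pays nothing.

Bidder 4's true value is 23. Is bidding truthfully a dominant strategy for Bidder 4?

No

Consider the case where Bidder 1 bids 6, Bidder 2 bids 6, Bidder 3 bids 6 and Bidder 5 bids 6.
Truthful bid 23: wins, pays 9, utility 23 - 9 = 14.
Bid 9 instead: wins, pays 6, utility 23 - 6 = 17.
Since 17 > 14, bidding 9 is strictly better here, so truthful bidding is not dominant.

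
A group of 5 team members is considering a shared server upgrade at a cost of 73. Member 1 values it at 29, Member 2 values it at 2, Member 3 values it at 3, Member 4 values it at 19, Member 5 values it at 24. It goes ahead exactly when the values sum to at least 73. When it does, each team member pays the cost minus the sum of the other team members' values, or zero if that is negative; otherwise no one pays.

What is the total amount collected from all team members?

Total value 77 ≥ cost 73, so it is built.
Member 1: others sum to 48; max(0, 73 - 48) = 25.
Member 2: others sum to 75; max(0, 73 - 75) = 0.
Member 3: others sum to 74; max(0, 73 - 74) = 0.
Member 4: others sum to 58; max(0, 73 - 58) = 15.
Member 5: others sum to 53; max(0, 73 - 53) = 20.
Total collected = 25 + 0 + 0 + 15 + 20 = 60.

60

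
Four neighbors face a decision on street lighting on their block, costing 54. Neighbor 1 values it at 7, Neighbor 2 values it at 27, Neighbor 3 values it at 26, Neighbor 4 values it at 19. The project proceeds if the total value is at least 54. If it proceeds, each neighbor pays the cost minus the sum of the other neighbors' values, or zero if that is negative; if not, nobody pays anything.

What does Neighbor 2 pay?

Total value 79 ≥ cost 54, so the project is built.
The other neighbors' values sum to 52.
Cost minus that sum is 54 - 52 = 2.

2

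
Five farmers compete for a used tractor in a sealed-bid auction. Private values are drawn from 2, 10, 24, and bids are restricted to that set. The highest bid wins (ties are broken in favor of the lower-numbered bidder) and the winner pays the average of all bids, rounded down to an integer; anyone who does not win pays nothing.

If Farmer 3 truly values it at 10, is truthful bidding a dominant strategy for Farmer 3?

No

Consider the case where Farmer 1 bids 2, Farmer 2 bids 10, Farmer 4 bids 2 and Farmer 5 bids 2.
Truthful bid 10: loses, pays 0, utility 0.
Bid 24 instead: wins, pays 8, utility 10 - 8 = 2.
Since 2 > 0, bidding 24 is strictly better here, so truthful bidding is not dominant.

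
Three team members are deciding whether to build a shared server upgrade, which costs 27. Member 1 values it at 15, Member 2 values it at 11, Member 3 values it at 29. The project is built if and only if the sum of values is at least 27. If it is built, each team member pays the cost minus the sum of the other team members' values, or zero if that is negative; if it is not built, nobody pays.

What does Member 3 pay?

1

Total value 55 ≥ cost 27, so the project is built.
The other team members' values sum to 26.
Cost minus that sum is 27 - 26 = 1.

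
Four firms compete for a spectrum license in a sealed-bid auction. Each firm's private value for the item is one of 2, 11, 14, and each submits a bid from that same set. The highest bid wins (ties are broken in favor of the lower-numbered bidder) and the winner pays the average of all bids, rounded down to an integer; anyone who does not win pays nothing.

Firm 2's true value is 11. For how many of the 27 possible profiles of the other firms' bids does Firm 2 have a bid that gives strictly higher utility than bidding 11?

Others bid (2, 2, 14): truth gives 0; bid 14 gives 3 > 0. Violating.
Others bid (2, 11, 14): truth gives 0; bid 14 gives 1 > 0. Violating.
Others bid (2, 14, 2): truth gives 0; bid 14 gives 3 > 0. Violating.
Others bid (2, 14, 11): truth gives 0; bid 14 gives 1 > 0. Violating.
Others bid (2, 2, 2): truth gives 7; no alternative beats it.
Others bid (2, 2, 11): truth gives 5; no alternative beats it.
(Checking all 27 profiles: 9 have a profitable deviation, 18 do not.)

9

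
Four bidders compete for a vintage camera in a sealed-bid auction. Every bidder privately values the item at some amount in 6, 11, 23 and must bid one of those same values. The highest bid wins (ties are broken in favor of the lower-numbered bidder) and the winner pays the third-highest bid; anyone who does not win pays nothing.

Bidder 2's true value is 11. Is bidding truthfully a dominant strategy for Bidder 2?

Consider the case where Bidder 1 bids 6, Bidder 3 bids 6 and Bidder 4 bids 23.
Truthful bid 11: loses, pays 0, utility 0.
Bid 23 instead: wins, pays 6, utility 11 - 6 = 5.
Since 5 > 0, bidding 23 is strictly better here, so truthful bidding is not dominant.

No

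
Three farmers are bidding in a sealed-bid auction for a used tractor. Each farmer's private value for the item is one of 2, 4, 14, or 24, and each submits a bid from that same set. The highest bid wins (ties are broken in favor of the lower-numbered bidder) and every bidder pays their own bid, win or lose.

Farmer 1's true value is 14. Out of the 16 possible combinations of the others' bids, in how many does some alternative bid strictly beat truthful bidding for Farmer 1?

11

Others bid (2, 2): truth gives 0; bid 2 gives 12 > 0. Violating.
Others bid (2, 4): truth gives 0; bid 4 gives 10 > 0. Violating.
Others bid (2, 24): truth gives -14; bid 2 gives -2 > -14. Violating.
Others bid (4, 2): truth gives 0; bid 4 gives 10 > 0. Violating.
Others bid (2, 14): truth gives 0; no alternative beats it.
Others bid (4, 14): truth gives 0; no alternative beats it.
(Checking all 16 profiles: 11 have a profitable deviation, 5 do not.)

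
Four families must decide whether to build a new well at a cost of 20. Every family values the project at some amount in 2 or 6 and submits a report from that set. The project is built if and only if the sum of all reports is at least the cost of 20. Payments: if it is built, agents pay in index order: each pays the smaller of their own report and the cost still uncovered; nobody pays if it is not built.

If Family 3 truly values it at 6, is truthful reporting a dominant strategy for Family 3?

Consider the case where Family 1 reports 6, Family 2 reports 6 and Family 4 reports 6.
Truthful report 6: project built, pays 6, utility 6 - 6 = 0.
Report 2 instead: project built, pays 2, utility 6 - 2 = 4.
Since 4 > 0, reporting 2 is strictly better here, so truthful reporting is not dominant.

No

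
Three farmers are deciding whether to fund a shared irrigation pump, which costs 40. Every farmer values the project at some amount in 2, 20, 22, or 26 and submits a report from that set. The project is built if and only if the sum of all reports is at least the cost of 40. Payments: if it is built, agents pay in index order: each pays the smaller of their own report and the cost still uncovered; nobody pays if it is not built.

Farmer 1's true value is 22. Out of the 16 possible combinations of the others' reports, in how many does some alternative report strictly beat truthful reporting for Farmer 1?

Others report (2, 20): truth gives 0; report 20 gives 2 > 0. Violating.
Others report (2, 22): truth gives 0; report 20 gives 2 > 0. Violating.
Others report (2, 26): truth gives 0; report 20 gives 2 > 0. Violating.
Others report (20, 2): truth gives 0; report 20 gives 2 > 0. Violating.
Others report (2, 2): truth gives 0; no alternative beats it.
(Checking all 16 profiles: 15 have a profitable deviation, 1 does not.)

15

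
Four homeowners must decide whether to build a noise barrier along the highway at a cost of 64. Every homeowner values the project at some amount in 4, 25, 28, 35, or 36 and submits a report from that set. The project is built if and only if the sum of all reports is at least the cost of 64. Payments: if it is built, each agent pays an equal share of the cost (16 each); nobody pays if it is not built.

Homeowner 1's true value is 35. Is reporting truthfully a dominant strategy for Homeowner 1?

Yes

Check each profile of the others' reports and compare truth against every alternative report.
Others report (4, 4, 25): truth gives 19, best alternative gives 19.
Others report (4, 4, 28): truth gives 19, best alternative gives 19.
Others report (4, 4, 35): truth gives 19, best alternative gives 19.
Others report (4, 4, 36): truth gives 19, best alternative gives 19.
Others report (4, 25, 4): truth gives 19, best alternative gives 19.
Others report (4, 25, 25): truth gives 19, best alternative gives 19.
(Remaining 119 profiles checked similarly; truth is weakly best in each.)
In every case the truthful report is at least as good as any alternative, so it is a dominant strategy.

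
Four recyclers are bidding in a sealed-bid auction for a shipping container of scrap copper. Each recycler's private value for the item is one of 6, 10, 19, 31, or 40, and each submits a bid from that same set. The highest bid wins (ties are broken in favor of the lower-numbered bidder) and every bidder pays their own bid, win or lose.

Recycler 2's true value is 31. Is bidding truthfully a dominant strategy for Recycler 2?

Consider the case where Recycler 1 bids 6, Recycler 3 bids 6 and Recycler 4 bids 6.
Truthful bid 31: wins, pays 31, utility 31 - 31 = 0.
Bid 10 instead: wins, pays 10, utility 31 - 10 = 21.
Since 21 > 0, bidding 10 is strictly better here, so truthful bidding is not dominant.

No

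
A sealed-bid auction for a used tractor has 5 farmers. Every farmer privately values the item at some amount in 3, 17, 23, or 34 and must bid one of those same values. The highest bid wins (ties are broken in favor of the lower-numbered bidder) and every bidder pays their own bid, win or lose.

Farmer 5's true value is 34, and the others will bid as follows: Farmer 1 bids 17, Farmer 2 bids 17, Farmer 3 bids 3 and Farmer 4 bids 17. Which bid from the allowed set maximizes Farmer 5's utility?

23

Bid 3: loses but pays 3, utility -3.
Bid 17: loses but pays 17, utility -17.
Bid 23: wins, pays 23, utility 34 - 23 = 11.
Bid 34: wins, pays 34, utility 34 - 34 = 0.
The best choice is 23 with utility 11.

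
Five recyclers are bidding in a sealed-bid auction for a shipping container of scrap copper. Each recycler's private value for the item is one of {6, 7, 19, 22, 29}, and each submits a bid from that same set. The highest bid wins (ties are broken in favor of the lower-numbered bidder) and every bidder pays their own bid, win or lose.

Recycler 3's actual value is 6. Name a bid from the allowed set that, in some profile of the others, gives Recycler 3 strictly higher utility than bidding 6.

7

Suppose Recycler 1 bids 6, Recycler 2 bids 6, Recycler 4 bids 6 and Recycler 5 bids 6.
Bid 6: loses but pays 6, utility -6.
Bid 7: wins, pays 7, utility 6 - 7 = -1.
So bidding 7 beats truth here (-1 > -6).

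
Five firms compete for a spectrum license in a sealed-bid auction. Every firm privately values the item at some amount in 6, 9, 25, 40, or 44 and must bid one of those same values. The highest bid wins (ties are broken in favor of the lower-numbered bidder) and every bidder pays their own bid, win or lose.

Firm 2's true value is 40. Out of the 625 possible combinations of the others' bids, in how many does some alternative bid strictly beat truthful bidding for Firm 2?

487

Others bid (6, 6, 6, 6): truth gives 0; bid 9 gives 31 > 0. Violating.
Others bid (6, 6, 6, 9): truth gives 0; bid 9 gives 31 > 0. Violating.
Others bid (6, 6, 6, 25): truth gives 0; bid 25 gives 15 > 0. Violating.
Others bid (6, 6, 6, 44): truth gives -40; bid 44 gives -4 > -40. Violating.
Others bid (6, 6, 6, 40): truth gives 0; no alternative beats it.
Others bid (6, 6, 9, 40): truth gives 0; no alternative beats it.
(Checking all 625 profiles: 487 have a profitable deviation, 138 do not.)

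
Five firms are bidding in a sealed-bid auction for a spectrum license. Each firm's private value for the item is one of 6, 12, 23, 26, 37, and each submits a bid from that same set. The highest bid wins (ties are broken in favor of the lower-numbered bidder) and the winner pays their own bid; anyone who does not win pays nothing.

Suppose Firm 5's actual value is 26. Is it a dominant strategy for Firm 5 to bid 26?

Consider the case where Firm 1 bids 6, Firm 2 bids 6, Firm 3 bids 6 and Firm 4 bids 6.
Truthful bid 26: wins, pays 26, utility 26 - 26 = 0.
Bid 12 instead: wins, pays 12, utility 26 - 12 = 14.
Since 14 > 0, bidding 12 is strictly better here, so truthful bidding is not dominant.

No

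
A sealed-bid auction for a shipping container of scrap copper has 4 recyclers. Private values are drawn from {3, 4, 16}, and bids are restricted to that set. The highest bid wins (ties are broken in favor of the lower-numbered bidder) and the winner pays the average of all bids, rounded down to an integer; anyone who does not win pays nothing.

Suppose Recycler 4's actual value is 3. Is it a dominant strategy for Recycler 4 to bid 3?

Yes

Check each profile of the others' bids and compare truth against every alternative bid.
Others bid (3, 3, 3): truth gives 0, best alternative gives 0.
Others bid (3, 3, 4): truth gives 0, best alternative gives 0.
Others bid (3, 3, 16): truth gives 0, best alternative gives 0.
Others bid (3, 4, 3): truth gives 0, best alternative gives 0.
Others bid (3, 4, 4): truth gives 0, best alternative gives 0.
Others bid (3, 4, 16): truth gives 0, best alternative gives 0.
(Remaining 21 profiles checked similarly; truth is weakly best in each.)
In every case the truthful bid is at least as good as any alternative, so it is a dominant strategy.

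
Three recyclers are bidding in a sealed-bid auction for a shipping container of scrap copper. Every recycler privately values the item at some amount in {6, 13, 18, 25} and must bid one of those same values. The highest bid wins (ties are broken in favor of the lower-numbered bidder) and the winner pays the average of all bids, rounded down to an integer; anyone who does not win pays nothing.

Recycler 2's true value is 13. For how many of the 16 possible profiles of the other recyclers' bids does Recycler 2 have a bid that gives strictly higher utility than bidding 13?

Others bid (13, 6): truth gives 0; bid 18 gives 1 > 0. Violating.
Others bid (6, 6): truth gives 5; no alternative beats it.
Others bid (6, 13): truth gives 3; no alternative beats it.
(Checking all 16 profiles: 1 has a profitable deviation, 15 do not.)

1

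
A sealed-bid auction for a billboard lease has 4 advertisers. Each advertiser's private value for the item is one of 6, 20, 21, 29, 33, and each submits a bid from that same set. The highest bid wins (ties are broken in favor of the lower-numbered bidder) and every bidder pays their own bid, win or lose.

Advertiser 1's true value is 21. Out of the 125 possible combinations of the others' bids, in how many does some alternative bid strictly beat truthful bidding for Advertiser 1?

Others bid (6, 6, 6): truth gives 0; bid 6 gives 15 > 0. Violating.
Others bid (6, 6, 20): truth gives 0; bid 20 gives 1 > 0. Violating.
Others bid (6, 6, 29): truth gives -21; bid 6 gives -6 > -21. Violating.
Others bid (6, 6, 33): truth gives -21; bid 6 gives -6 > -21. Violating.
Others bid (6, 6, 21): truth gives 0; no alternative beats it.
Others bid (6, 20, 21): truth gives 0; no alternative beats it.
(Checking all 125 profiles: 106 have a profitable deviation, 19 do not.)

106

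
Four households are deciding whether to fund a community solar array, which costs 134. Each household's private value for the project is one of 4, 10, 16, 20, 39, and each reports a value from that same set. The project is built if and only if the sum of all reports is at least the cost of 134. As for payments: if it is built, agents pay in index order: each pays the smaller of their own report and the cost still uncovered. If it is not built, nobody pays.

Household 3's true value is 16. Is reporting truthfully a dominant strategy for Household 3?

Yes

Check each profile of the others' reports and compare truth against every alternative report.
Others report (4, 4, 4): truth gives 0, best alternative gives 0.
Others report (4, 4, 10): truth gives 0, best alternative gives 0.
Others report (4, 4, 16): truth gives 0, best alternative gives 0.
Others report (4, 4, 20): truth gives 0, best alternative gives 0.
Others report (4, 4, 39): truth gives 0, best alternative gives 0.
Others report (4, 10, 4): truth gives 0, best alternative gives 0.
(Remaining 119 profiles checked similarly; truth is weakly best in each.)
In every case the truthful report is at least as good as any alternative, so it is a dominant strategy.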